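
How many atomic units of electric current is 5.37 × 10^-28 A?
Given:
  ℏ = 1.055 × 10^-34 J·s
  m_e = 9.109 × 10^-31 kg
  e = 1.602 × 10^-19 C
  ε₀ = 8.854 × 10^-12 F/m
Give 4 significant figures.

atomic unit of electric current: I_au = e E_h/ℏ = m_e e⁵/((4πε₀)²ℏ³) = 6.612 × 10^-3 A.
5.37 × 10^-28 / 6.612 × 10^-3 = 8.122 × 10^-26

8.122 × 10^-26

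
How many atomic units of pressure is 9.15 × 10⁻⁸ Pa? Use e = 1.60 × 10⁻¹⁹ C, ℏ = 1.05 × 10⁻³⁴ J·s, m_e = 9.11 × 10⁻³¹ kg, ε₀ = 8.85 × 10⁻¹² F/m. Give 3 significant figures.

3.04 × 10⁻²¹

atomic unit of pressure: P_au = E_h/a₀³ = m_e⁴e¹⁰/((4πε₀)⁵ℏ⁸) = 3.01 × 10¹³ Pa.
9.15 × 10⁻⁸ / 3.01 × 10¹³ = 3.04 × 10⁻²¹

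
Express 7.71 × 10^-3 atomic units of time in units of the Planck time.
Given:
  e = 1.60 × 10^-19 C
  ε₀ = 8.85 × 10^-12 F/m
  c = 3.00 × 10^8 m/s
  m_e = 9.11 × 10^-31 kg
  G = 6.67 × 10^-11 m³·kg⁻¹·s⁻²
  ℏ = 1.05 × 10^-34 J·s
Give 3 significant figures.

atomic unit of time: τ_au = (4πε₀)²ℏ³/(m_e e⁴) = 2.40 × 10^-17 s
Planck time: t_P = √(ℏG/c⁵) = 5.37 × 10^-44 s
7.71 × 10^-3 × 2.40 × 10^-17 / 5.37 × 10^-44 = 3.44 × 10^24

3.44 × 10^24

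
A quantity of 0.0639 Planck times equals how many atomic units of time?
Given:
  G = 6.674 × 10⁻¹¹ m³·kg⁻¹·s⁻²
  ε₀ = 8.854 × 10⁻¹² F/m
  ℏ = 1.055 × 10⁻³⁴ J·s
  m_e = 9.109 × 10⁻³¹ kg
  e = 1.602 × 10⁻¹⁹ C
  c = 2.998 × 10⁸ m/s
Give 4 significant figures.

1.422 × 10⁻²⁸

Planck time: t_P = √(ℏG/c⁵) = 5.392 × 10⁻⁴⁴ s
atomic unit of time: τ_au = (4πε₀)²ℏ³/(m_e e⁴) = 2.423 × 10⁻¹⁷ s
0.0639 × 5.392 × 10⁻⁴⁴ / 2.423 × 10⁻¹⁷ = 1.422 × 10⁻²⁸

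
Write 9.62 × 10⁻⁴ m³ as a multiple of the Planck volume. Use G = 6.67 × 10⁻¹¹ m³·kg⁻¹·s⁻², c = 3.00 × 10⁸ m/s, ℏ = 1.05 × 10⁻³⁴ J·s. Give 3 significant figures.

2.30 × 10¹⁰¹

Planck volume: V_P = (ℏG/c³)^(3/2) = 4.18 × 10⁻¹⁰⁵ m³.
9.62 × 10⁻⁴ / 4.18 × 10⁻¹⁰⁵ = 2.30 × 10¹⁰¹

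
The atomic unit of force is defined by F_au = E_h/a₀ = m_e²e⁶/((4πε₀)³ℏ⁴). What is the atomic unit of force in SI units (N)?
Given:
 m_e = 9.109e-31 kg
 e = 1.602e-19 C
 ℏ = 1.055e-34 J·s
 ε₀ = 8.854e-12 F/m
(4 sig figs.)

8.220e-8 N

F_au = E_h/a₀ = m_e²e⁶/((4πε₀)³ℏ⁴)
E_h = 4.354e-18 J
a₀ = 5.297e-11 m
E_h/a₀ = 8.220e-8 N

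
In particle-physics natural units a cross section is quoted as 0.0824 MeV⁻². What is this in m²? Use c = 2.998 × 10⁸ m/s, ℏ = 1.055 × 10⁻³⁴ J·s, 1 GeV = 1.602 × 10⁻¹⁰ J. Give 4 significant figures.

Area is [L]² = [E]⁻²·(ℏc)²; restore (ℏc)².
1 GeV⁻² → (ℏc)² × (1 GeV in J)⁻² = 3.898 × 10⁻³² m².
Convert the energy scale: 0.0824 MeV⁻² = 8.24 × 10⁴ GeV⁻².
Result: 8.24 × 10⁴ × 3.898 × 10⁻³² = 3.212 × 10⁻²⁷ m².

3.212 × 10⁻²⁷ m²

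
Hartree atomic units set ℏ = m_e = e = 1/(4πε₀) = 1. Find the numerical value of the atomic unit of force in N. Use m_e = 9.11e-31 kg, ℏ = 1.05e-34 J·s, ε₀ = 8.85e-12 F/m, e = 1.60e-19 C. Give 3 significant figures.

From ℏ = m_e = e = 1/(4πε₀) = 1 the force scale is F_au = E_h/a₀ = m_e²e⁶/((4πε₀)³ℏ⁴).
E_h = 4.38e-18 J
a₀ = 5.26e-11 m
E_h/a₀ = 8.33e-8 N

8.33e-8 N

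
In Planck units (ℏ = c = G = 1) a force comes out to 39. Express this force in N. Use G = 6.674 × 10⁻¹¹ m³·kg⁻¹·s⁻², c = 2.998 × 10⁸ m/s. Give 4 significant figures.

4.721 × 10⁴⁵ N

One Planck force: F_P = c⁴/G = 1.210 × 10⁴⁴ N.
39 × 1.210 × 10⁴⁴ N = 4.721 × 10⁴⁵ N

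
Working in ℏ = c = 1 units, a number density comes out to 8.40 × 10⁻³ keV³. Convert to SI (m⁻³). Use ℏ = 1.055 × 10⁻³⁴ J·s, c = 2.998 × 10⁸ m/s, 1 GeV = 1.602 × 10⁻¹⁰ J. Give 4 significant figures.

1.091 × 10²⁷ m⁻³

Number density is [L]⁻³ = [E]³/(ℏc)³.
1 GeV³ → 1/(ℏc)³ × (1 GeV in J)³ = 1.299 × 10⁴⁷ m⁻³.
Convert the energy scale: 8.40 × 10⁻³ keV³ = 8.40 × 10⁻²¹ GeV³.
Result: 8.40 × 10⁻²¹ × 1.299 × 10⁴⁷ = 1.091 × 10²⁷ m⁻³.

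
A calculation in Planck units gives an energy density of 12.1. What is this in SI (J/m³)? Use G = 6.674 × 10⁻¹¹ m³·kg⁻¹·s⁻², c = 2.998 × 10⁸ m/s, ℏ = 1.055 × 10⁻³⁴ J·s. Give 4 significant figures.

5.605 × 10¹¹⁴ J/m³

One Planck energy density: u_P = c⁷/(ℏG²) = 4.632 × 10¹¹³ J/m³.
12.1 × 4.632 × 10¹¹³ J/m³ = 5.605 × 10¹¹⁴ J/m³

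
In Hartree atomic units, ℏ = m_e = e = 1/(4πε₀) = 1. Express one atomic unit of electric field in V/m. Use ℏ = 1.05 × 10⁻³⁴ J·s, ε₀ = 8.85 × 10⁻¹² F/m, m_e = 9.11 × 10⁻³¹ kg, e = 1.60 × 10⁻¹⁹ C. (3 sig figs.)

5.20 × 10¹¹ V/m

The unique combination of the constants set to 1 with dimensions of electric field is E_au = E_h/(e a₀) = m_e²e⁵/((4πε₀)³ℏ⁴).
E_h = 4.38 × 10⁻¹⁸ J
a₀ = 5.26 × 10⁻¹¹ m
E_h/(e·a₀) = 5.20 × 10¹¹ V/m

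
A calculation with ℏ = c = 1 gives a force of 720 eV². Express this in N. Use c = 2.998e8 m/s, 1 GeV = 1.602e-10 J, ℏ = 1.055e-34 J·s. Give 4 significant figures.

5.842e-10 N

Force is [E]/[L] = [E]²/(ℏc); restore (ℏc)⁻¹.
1 GeV² → 1/(ℏc) × (1 GeV in J)² = 8.114e5 N.
Convert the energy scale: 720 eV² = 7.20e-16 GeV².
Result: 7.20e-16 × 8.114e5 = 5.842e-10 N.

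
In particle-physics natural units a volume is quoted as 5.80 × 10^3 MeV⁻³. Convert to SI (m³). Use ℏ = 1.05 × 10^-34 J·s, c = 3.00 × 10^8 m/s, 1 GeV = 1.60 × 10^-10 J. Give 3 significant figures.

4.43 × 10^-35 m³

Volume is [L]³ = [E]⁻³·(ℏc)³.
1 GeV⁻³ → (ℏc)³ × (1 GeV in J)⁻³ = 7.63 × 10^-48 m³.
Convert the energy scale: 5.80 × 10^3 MeV⁻³ = 5.80 × 10^12 GeV⁻³.
Result: 5.80 × 10^12 × 7.63 × 10^-48 = 4.43 × 10^-35 m³.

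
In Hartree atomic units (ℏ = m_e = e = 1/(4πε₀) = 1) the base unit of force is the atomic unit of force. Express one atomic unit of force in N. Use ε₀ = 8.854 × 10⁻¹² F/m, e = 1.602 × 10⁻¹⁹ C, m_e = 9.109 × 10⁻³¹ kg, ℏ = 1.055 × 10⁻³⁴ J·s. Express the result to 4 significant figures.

8.220 × 10⁻⁸ N

F_au = E_h/a₀ = m_e²e⁶/((4πε₀)³ℏ⁴)
E_h = 4.354 × 10⁻¹⁸ J
a₀ = 5.297 × 10⁻¹¹ m
E_h/a₀ = 8.220 × 10⁻⁸ N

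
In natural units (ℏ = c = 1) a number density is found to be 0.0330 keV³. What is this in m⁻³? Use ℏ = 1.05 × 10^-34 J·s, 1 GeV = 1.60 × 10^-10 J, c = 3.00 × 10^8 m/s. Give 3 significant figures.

4.32 × 10^27 m⁻³

Number density is [L]⁻³ = [E]³/(ℏc)³.
1 GeV³ → 1/(ℏc)³ × (1 GeV in J)³ = 1.31 × 10^47 m⁻³.
Convert the energy scale: 0.0330 keV³ = 3.30 × 10^-20 GeV³.
Result: 3.30 × 10^-20 × 1.31 × 10^47 = 4.32 × 10^27 m⁻³.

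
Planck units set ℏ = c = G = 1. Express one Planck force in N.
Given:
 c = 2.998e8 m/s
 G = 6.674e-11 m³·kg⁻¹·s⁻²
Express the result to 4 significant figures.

1.210e44 N

From ℏ = c = G = 1 the force scale is F_P = c⁴/G.
  = 8.078e33 / 6.674e-11
  = 1.210e44 N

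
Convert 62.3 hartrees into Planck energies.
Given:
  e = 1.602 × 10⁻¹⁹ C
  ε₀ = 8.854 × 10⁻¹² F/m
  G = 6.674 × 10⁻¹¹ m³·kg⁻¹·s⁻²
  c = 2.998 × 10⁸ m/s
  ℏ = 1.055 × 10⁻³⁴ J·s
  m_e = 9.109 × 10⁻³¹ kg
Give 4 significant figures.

1.386 × 10⁻²⁵

hartree: E_h = m_e e⁴/(4πε₀ℏ)² = 4.354 × 10⁻¹⁸ J
Planck energy: E_P = √(ℏc⁵/G) = 1.957 × 10⁹ J
62.3 × 4.354 × 10⁻¹⁸ / 1.957 × 10⁹ = 1.386 × 10⁻²⁵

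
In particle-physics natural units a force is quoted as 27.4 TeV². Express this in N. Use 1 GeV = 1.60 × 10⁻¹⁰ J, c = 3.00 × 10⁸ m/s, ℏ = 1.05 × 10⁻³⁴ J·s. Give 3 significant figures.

2.23 × 10¹³ N

Force is [E]/[L] = [E]²/(ℏc); restore (ℏc)⁻¹.
1 GeV² → 1/(ℏc) × (1 GeV in J)² = 8.13 × 10⁵ N.
Convert the energy scale: 27.4 TeV² = 2.74 × 10⁷ GeV².
Result: 2.74 × 10⁷ × 8.13 × 10⁵ = 2.23 × 10¹³ N.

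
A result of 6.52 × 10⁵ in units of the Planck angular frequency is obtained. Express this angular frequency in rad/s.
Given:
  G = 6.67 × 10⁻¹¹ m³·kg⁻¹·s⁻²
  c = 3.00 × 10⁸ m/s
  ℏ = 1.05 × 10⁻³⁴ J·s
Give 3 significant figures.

One Planck angular frequency: ω_P = √(c⁵/(ℏG)) = 1.86 × 10⁴³ rad/s.
6.52 × 10⁵ × 1.86 × 10⁴³ rad/s = 1.21 × 10⁴⁹ rad/s

1.21 × 10⁴⁹ rad/s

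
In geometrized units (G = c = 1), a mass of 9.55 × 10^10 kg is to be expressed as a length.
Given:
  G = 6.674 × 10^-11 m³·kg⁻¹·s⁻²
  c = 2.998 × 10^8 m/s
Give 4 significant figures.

7.091 × 10^-17 m

In G = c = 1 units mass has dimensions of length; the conversion factor is G/c².
9.55 × 10^10 kg × (G/c²) = 7.091 × 10^-17 m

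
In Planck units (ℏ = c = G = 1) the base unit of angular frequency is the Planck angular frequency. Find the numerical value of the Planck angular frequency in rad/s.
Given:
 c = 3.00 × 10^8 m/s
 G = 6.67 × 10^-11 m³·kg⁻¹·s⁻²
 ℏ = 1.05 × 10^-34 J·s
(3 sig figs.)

ω_P = √(c⁵/(ℏG))
  = √(3.47 × 10^86)
  = 1.86 × 10^43 rad/s

1.86 × 10^43 rad/s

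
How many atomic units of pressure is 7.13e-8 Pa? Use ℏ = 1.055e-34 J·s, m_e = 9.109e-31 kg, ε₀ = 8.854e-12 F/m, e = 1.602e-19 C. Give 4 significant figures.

2.434e-21

atomic unit of pressure: P_au = E_h/a₀³ = m_e⁴e¹⁰/((4πε₀)⁵ℏ⁸) = 2.929e13 Pa.
7.13e-8 / 2.929e13 = 2.434e-21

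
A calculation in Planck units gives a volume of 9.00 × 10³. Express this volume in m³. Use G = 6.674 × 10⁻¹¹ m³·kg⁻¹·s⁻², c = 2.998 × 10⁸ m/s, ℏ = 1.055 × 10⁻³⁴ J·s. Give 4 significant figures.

3.802 × 10⁻¹⁰¹ m³

One Planck volume: V_P = (ℏG/c³)^(3/2) = 4.224 × 10⁻¹⁰⁵ m³.
9.00 × 10³ × 4.224 × 10⁻¹⁰⁵ m³ = 3.802 × 10⁻¹⁰¹ m³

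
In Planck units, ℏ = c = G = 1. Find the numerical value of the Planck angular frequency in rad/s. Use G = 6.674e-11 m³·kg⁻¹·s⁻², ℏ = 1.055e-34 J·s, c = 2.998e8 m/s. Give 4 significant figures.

From ℏ = c = G = 1 the angular frequency scale is ω_P = √(c⁵/(ℏG)).
  = √(3.440e86)
  = 1.855e43 rad/s

1.855e43 rad/s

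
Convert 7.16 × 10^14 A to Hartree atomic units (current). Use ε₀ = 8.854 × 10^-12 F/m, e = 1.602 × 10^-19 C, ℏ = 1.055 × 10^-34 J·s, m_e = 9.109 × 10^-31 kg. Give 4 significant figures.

atomic unit of electric current: I_au = e E_h/ℏ = m_e e⁵/((4πε₀)²ℏ³) = 6.612 × 10^-3 A.
7.16 × 10^14 / 6.612 × 10^-3 = 1.083 × 10^17

1.083 × 10^17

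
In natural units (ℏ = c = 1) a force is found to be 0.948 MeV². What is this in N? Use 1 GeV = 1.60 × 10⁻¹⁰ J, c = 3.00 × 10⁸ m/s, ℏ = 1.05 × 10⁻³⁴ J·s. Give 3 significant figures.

Force is [E]/[L] = [E]²/(ℏc); restore (ℏc)⁻¹.
1 GeV² → 1/(ℏc) × (1 GeV in J)² = 8.13 × 10⁵ N.
Convert the energy scale: 0.948 MeV² = 9.48 × 10⁻⁷ GeV².
Result: 9.48 × 10⁻⁷ × 8.13 × 10⁵ = 0.770 N.

0.770 N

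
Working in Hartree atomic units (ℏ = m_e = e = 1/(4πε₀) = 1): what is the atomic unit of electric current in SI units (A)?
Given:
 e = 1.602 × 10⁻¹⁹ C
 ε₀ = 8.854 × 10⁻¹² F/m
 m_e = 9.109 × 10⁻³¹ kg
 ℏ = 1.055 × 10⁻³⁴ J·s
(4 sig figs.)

The unique combination of the constants set to 1 with dimensions of current is I_au = e E_h/ℏ = m_e e⁵/((4πε₀)²ℏ³).
E_h = 4.354 × 10⁻¹⁸ J
e·E_h/ℏ = 6.612 × 10⁻³ A

6.612 × 10⁻³ A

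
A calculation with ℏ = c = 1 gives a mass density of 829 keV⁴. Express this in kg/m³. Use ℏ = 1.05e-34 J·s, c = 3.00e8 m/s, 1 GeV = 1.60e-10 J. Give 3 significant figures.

0.193 kg/m³

Mass density is [E]/(c²[L]³) = [E]⁴/(ℏ³c⁵).
1 GeV⁴ → 1/(ℏ³c⁵) × (1 GeV in J)⁴ = 2.33e20 kg/m³.
Convert the energy scale: 829 keV⁴ = 8.29e-22 GeV⁴.
Result: 8.29e-22 × 2.33e20 = 0.193 kg/m³.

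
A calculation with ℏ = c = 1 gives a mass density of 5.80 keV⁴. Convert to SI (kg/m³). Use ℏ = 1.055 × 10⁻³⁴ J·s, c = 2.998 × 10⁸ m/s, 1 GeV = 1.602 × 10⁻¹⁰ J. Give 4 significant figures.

Mass density is [E]/(c²[L]³) = [E]⁴/(ℏ³c⁵).
1 GeV⁴ → 1/(ℏ³c⁵) × (1 GeV in J)⁴ = 2.316 × 10²⁰ kg/m³.
Convert the energy scale: 5.80 keV⁴ = 5.80 × 10⁻²⁴ GeV⁴.
Result: 5.80 × 10⁻²⁴ × 2.316 × 10²⁰ = 1.343 × 10⁻³ kg/m³.

1.343 × 10⁻³ kg/m³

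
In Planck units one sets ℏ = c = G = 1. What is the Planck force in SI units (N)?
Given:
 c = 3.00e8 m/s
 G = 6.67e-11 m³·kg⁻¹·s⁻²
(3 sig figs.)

1.21e44 N

F_P = c⁴/G
  = 8.10e33 / 6.67e-11
  = 1.21e44 N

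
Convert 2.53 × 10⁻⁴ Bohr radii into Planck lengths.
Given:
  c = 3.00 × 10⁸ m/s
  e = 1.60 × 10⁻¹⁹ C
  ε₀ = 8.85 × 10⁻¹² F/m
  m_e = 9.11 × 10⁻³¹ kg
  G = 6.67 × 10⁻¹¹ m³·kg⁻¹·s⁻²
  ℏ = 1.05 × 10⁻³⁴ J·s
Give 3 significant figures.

8.26 × 10²⁰

Bohr radius: a₀ = 4πε₀ℏ²/(m_e e²) = 5.26 × 10⁻¹¹ m
Planck length: ℓ_P = √(ℏG/c³) = 1.61 × 10⁻³⁵ m
2.53 × 10⁻⁴ × 5.26 × 10⁻¹¹ / 1.61 × 10⁻³⁵ = 8.26 × 10²⁰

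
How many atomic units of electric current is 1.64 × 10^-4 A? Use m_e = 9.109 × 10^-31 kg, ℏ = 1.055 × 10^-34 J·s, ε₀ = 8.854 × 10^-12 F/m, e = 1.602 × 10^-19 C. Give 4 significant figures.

atomic unit of electric current: I_au = e E_h/ℏ = m_e e⁵/((4πε₀)²ℏ³) = 6.612 × 10^-3 A.
1.64 × 10^-4 / 6.612 × 10^-3 = 0.02480

0.02480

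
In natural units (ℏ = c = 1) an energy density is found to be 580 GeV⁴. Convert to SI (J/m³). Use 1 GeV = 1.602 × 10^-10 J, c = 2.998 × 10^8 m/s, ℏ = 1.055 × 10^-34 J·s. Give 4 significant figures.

[E]/[L]³ = [E]⁴/(ℏc)³; restore (ℏc)⁻³.
1 GeV⁴ → 1/(ℏc)³ × (1 GeV in J)⁴ = 2.082 × 10^37 J/m³.
Result: 580 × 2.082 × 10^37 = 1.207 × 10^40 J/m³.

1.207 × 10^40 J/m³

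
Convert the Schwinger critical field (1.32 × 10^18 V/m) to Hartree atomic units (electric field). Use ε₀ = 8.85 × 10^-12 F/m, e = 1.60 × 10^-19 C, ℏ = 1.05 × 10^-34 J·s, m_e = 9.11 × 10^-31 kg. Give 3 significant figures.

atomic unit of electric field: E_au = E_h/(e a₀) = m_e²e⁵/((4πε₀)³ℏ⁴) = 5.20 × 10^11 V/m.
1.32 × 10^18 / 5.20 × 10^11 = 2.54 × 10^6

2.54 × 10^6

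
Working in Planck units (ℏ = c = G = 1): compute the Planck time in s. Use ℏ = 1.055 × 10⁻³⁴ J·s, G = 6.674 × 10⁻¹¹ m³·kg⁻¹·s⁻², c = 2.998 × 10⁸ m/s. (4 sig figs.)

5.392 × 10⁻⁴⁴ s

Dimensional analysis gives t_P = √(ℏG/c⁵).
  = √(2.907 × 10⁻⁸⁷)
  = 5.392 × 10⁻⁴⁴ s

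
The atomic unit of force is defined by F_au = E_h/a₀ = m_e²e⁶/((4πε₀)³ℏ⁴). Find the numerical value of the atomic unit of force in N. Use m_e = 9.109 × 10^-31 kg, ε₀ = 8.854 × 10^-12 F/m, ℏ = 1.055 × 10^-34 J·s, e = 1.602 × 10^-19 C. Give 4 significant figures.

F_au = E_h/a₀ = m_e²e⁶/((4πε₀)³ℏ⁴)
E_h = 4.354 × 10^-18 J
a₀ = 5.297 × 10^-11 m
E_h/a₀ = 8.220 × 10^-8 N

8.220 × 10^-8 N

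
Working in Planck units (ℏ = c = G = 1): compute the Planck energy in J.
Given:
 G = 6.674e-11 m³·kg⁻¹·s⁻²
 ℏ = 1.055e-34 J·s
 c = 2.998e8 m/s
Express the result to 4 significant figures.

1.957e9 J

From ℏ = c = G = 1 the energy scale is E_P = √(ℏc⁵/G).
  = √(3.828e18)
  = 1.957e9 J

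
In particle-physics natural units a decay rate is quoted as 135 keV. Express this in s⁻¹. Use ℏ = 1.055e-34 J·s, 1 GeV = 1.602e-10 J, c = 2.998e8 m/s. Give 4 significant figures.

2.050e20 s⁻¹

A rate is [E]/ℏ; divide by ℏ.
1 GeV → 1/ℏ × (1 GeV in J) = 1.518e24 s⁻¹.
Convert the energy scale: 135 keV = 1.35e-4 GeV.
Result: 1.35e-4 × 1.518e24 = 2.050e20 s⁻¹.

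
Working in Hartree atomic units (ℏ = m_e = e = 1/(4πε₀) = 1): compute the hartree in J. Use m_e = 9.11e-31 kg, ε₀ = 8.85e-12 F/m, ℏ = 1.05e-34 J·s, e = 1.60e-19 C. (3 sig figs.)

4.38e-18 J

From ℏ = m_e = e = 1/(4πε₀) = 1 the energy scale is E_h = m_e e⁴/(4πε₀ℏ)².
  = 5.97e-106 / 1.36e-88
  = 4.38e-18 J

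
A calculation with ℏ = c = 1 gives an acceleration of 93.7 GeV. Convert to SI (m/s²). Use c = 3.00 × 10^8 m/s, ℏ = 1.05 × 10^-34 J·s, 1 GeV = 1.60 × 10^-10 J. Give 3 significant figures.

4.28 × 10^34 m/s²

Acceleration is [L]/[T]² = c·[E]/ℏ.
1 GeV → c/ℏ × (1 GeV in J) = 4.57 × 10^32 m/s².
Result: 93.7 × 4.57 × 10^32 = 4.28 × 10^34 m/s².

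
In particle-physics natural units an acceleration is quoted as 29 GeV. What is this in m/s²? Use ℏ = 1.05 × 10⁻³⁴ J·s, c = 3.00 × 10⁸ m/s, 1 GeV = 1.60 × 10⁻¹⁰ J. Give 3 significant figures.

Acceleration is [L]/[T]² = c·[E]/ℏ.
1 GeV → c/ℏ × (1 GeV in J) = 4.57 × 10³² m/s².
Result: 29 × 4.57 × 10³² = 1.33 × 10³⁴ m/s².

1.33 × 10³⁴ m/s²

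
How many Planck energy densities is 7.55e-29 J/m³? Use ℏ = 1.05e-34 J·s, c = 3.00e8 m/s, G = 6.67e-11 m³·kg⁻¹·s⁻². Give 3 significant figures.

Planck energy density: u_P = c⁷/(ℏG²) = 4.68e113 J/m³.
7.55e-29 / 4.68e113 = 1.61e-142

1.61e-142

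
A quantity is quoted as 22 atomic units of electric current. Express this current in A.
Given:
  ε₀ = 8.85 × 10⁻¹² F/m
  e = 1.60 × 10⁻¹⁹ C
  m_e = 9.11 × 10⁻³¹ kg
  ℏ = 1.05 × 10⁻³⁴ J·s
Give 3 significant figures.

One atomic unit of electric current: I_au = e E_h/ℏ = m_e e⁵/((4πε₀)²ℏ³) = 6.67 × 10⁻³ A.
22 × 6.67 × 10⁻³ A = 0.147 A

0.147 A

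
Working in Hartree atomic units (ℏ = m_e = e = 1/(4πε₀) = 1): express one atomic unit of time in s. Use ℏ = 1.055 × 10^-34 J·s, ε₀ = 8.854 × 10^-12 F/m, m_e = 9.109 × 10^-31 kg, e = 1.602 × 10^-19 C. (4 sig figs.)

From ℏ = m_e = e = 1/(4πε₀) = 1 the time scale is τ_au = (4πε₀)²ℏ³/(m_e e⁴).
E_h = 4.354 × 10^-18 J
ℏ/E_h = 2.423 × 10^-17 s

2.423 × 10^-17 s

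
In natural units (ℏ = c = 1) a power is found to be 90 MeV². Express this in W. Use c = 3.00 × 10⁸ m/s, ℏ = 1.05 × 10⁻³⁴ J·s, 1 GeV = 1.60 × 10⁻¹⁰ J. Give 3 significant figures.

Power is [E]/[T] = [E]²/ℏ.
1 GeV² → 1/ℏ × (1 GeV in J)² = 2.44 × 10¹⁴ W.
Convert the energy scale: 90 MeV² = 9.00 × 10⁻⁵ GeV².
Result: 9.00 × 10⁻⁵ × 2.44 × 10¹⁴ = 2.19 × 10¹⁰ W.

2.19 × 10¹⁰ W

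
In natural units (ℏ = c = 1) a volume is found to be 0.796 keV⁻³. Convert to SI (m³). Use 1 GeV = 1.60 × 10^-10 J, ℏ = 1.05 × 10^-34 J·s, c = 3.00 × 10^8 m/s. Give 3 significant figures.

Volume is [L]³ = [E]⁻³·(ℏc)³.
1 GeV⁻³ → (ℏc)³ × (1 GeV in J)⁻³ = 7.63 × 10^-48 m³.
Convert the energy scale: 0.796 keV⁻³ = 7.96 × 10^17 GeV⁻³.
Result: 7.96 × 10^17 × 7.63 × 10^-48 = 6.07 × 10^-30 m³.

6.07 × 10^-30 m³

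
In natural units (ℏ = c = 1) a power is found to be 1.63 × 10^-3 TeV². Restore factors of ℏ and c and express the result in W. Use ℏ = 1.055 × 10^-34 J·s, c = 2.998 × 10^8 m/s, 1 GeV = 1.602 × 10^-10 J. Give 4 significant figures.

Power is [E]/[T] = [E]²/ℏ.
1 GeV² → 1/ℏ × (1 GeV in J)² = 2.433 × 10^14 W.
Convert the energy scale: 1.63 × 10^-3 TeV² = 1.63 × 10^3 GeV².
Result: 1.63 × 10^3 × 2.433 × 10^14 = 3.965 × 10^17 W.

3.965 × 10^17 W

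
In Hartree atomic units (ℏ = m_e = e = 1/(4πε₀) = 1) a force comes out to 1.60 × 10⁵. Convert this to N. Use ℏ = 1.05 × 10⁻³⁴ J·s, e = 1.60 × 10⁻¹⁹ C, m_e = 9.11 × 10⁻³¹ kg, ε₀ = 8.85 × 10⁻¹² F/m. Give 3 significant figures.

One atomic unit of force: F_au = E_h/a₀ = m_e²e⁶/((4πε₀)³ℏ⁴) = 8.33 × 10⁻⁸ N.
1.60 × 10⁵ × 8.33 × 10⁻⁸ N = 0.0133 N

0.0133 N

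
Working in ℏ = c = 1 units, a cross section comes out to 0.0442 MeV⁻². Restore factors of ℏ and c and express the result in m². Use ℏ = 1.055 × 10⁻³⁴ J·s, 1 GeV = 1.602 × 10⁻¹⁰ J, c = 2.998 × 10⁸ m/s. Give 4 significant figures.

1.723 × 10⁻²⁷ m²

Area is [L]² = [E]⁻²·(ℏc)²; restore (ℏc)².
1 GeV⁻² → (ℏc)² × (1 GeV in J)⁻² = 3.898 × 10⁻³² m².
Convert the energy scale: 0.0442 MeV⁻² = 4.42 × 10⁴ GeV⁻².
Result: 4.42 × 10⁴ × 3.898 × 10⁻³² = 1.723 × 10⁻²⁷ m².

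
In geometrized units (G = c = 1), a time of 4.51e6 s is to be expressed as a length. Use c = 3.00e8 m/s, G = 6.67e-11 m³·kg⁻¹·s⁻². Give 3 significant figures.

Time → length via c.
4.51e6 s × (c) = 1.35e15 m

1.35e15 m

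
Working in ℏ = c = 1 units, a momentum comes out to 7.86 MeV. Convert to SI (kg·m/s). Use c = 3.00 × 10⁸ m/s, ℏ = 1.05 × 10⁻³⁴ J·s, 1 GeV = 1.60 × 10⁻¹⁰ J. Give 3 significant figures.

Momentum is [E]/c; divide by c.
1 GeV → 1/c × (1 GeV in J) = 5.33 × 10⁻¹⁹ kg·m/s.
Convert the energy scale: 7.86 MeV = 7.86 × 10⁻³ GeV.
Result: 7.86 × 10⁻³ × 5.33 × 10⁻¹⁹ = 4.19 × 10⁻²¹ kg·m/s.

4.19 × 10⁻²¹ kg·m/s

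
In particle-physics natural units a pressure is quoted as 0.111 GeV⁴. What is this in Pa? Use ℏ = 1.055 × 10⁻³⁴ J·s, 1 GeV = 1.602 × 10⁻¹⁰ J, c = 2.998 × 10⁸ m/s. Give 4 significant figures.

2.311 × 10³⁶ Pa

Pressure is [E]/[L]³ = [E]⁴/(ℏc)³.
1 GeV⁴ → 1/(ℏc)³ × (1 GeV in J)⁴ = 2.082 × 10³⁷ Pa.
Result: 0.111 × 2.082 × 10³⁷ = 2.311 × 10³⁶ Pa.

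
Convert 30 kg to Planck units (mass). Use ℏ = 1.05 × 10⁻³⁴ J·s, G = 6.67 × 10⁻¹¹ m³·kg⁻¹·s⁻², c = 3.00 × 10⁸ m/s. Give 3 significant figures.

1.38 × 10⁹

Planck mass: m_P = √(ℏc/G) = 2.17 × 10⁻⁸ kg.
30 / 2.17 × 10⁻⁸ = 1.38 × 10⁹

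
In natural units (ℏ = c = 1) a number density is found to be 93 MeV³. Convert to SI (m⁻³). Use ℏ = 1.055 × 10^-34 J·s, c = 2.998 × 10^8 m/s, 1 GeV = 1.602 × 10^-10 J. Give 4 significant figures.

1.208 × 10^40 m⁻³

Number density is [L]⁻³ = [E]³/(ℏc)³.
1 GeV³ → 1/(ℏc)³ × (1 GeV in J)³ = 1.299 × 10^47 m⁻³.
Convert the energy scale: 93 MeV³ = 9.30 × 10^-8 GeV³.
Result: 9.30 × 10^-8 × 1.299 × 10^47 = 1.208 × 10^40 m⁻³.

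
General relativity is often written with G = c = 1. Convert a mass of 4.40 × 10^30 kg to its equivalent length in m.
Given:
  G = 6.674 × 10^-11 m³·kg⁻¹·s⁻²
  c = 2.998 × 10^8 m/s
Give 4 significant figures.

In G = c = 1 units mass has dimensions of length; the conversion factor is G/c².
4.40 × 10^30 kg × (G/c²) = 3.267 × 10^3 m

3.267 × 10^3 m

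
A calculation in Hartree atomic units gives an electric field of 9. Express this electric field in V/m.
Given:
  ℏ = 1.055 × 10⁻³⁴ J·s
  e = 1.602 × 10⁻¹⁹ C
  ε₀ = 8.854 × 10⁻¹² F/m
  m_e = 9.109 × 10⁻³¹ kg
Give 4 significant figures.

One atomic unit of electric field: E_au = E_h/(e a₀) = m_e²e⁵/((4πε₀)³ℏ⁴) = 5.131 × 10¹¹ V/m.
9 × 5.131 × 10¹¹ V/m = 4.618 × 10¹² V/m

4.618 × 10¹² V/m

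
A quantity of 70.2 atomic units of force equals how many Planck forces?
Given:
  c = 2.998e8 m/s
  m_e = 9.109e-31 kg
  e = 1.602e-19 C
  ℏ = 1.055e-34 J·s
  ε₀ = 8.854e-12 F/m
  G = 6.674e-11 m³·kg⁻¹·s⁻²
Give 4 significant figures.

atomic unit of force: F_au = E_h/a₀ = m_e²e⁶/((4πε₀)³ℏ⁴) = 8.220e-8 N
Planck force: F_P = c⁴/G = 1.210e44 N
70.2 × 8.220e-8 / 1.210e44 = 4.767e-50

4.767e-50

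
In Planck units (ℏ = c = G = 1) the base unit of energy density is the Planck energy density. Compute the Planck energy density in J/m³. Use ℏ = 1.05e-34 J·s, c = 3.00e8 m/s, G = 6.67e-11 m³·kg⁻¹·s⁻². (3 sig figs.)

u_P = c⁷/(ℏG²)
  = 2.19e59 / 4.67e-55
  = 4.68e113 J/m³

4.68e113 J/m³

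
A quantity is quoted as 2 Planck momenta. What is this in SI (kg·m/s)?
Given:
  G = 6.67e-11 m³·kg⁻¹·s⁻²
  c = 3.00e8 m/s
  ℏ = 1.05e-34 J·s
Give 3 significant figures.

13 kg·m/s

One Planck momentum: p_P = √(ℏc³/G) = 6.52 kg·m/s.
2 × 6.52 kg·m/s = 13 kg·m/s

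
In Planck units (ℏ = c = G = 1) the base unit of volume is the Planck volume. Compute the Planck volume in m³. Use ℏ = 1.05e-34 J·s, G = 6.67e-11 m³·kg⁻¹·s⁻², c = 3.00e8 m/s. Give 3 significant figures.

V_P = (ℏG/c³)^(3/2)
  = √(1.75e-209)
  = 4.18e-105 m³

4.18e-105 m³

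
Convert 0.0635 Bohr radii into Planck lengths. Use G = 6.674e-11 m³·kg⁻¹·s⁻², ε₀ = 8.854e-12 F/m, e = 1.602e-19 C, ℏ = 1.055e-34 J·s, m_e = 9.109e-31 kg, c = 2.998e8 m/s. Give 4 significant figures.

Bohr radius: a₀ = 4πε₀ℏ²/(m_e e²) = 5.297e-11 m
Planck length: ℓ_P = √(ℏG/c³) = 1.616e-35 m
0.0635 × 5.297e-11 / 1.616e-35 = 2.081e23

2.081e23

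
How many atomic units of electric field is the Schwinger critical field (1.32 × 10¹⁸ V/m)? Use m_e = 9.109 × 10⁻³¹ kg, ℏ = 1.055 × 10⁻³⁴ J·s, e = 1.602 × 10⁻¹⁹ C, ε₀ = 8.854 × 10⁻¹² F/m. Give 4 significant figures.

2.573 × 10⁶

atomic unit of electric field: E_au = E_h/(e a₀) = m_e²e⁵/((4πε₀)³ℏ⁴) = 5.131 × 10¹¹ V/m.
1.32 × 10¹⁸ / 5.131 × 10¹¹ = 2.573 × 10⁶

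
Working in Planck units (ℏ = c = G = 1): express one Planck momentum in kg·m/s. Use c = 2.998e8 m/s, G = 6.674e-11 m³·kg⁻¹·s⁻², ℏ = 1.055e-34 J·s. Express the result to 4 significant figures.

6.527 kg·m/s

From ℏ = c = G = 1 the momentum scale is p_P = √(ℏc³/G).
  = √(42.60)
  = 6.527 kg·m/s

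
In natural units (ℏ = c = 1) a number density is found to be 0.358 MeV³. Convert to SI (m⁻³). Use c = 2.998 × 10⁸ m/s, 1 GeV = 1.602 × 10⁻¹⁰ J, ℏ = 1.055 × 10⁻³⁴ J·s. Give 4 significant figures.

Number density is [L]⁻³ = [E]³/(ℏc)³.
1 GeV³ → 1/(ℏc)³ × (1 GeV in J)³ = 1.299 × 10⁴⁷ m⁻³.
Convert the energy scale: 0.358 MeV³ = 3.58 × 10⁻¹⁰ GeV³.
Result: 3.58 × 10⁻¹⁰ × 1.299 × 10⁴⁷ = 4.652 × 10³⁷ m⁻³.

4.652 × 10³⁷ m⁻³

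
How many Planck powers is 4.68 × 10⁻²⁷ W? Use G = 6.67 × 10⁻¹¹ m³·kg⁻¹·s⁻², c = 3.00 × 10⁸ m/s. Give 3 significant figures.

Planck power: P_P = c⁵/G = 3.64 × 10⁵² W.
4.68 × 10⁻²⁷ / 3.64 × 10⁵² = 1.28 × 10⁻⁷⁹

1.28 × 10⁻⁷⁹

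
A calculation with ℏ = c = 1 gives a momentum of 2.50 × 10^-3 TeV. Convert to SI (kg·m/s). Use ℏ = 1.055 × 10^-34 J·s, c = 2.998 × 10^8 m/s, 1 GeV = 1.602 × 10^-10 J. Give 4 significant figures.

1.336 × 10^-18 kg·m/s

Momentum is [E]/c; divide by c.
1 GeV → 1/c × (1 GeV in J) = 5.344 × 10^-19 kg·m/s.
Convert the energy scale: 2.50 × 10^-3 TeV = 2.50 GeV.
Result: 2.50 × 5.344 × 10^-19 = 1.336 × 10^-18 kg·m/s.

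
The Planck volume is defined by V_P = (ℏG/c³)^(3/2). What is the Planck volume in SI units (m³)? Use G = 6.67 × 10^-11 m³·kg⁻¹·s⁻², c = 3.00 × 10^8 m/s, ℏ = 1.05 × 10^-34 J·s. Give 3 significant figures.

4.18 × 10^-105 m³

V_P = (ℏG/c³)^(3/2)
  = √(1.75 × 10^-209)
  = 4.18 × 10^-105 m³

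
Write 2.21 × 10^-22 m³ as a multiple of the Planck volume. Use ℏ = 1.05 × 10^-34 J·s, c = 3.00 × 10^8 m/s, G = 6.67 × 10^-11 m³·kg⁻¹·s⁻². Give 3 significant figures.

5.29 × 10^82

Planck volume: V_P = (ℏG/c³)^(3/2) = 4.18 × 10^-105 m³.
2.21 × 10^-22 / 4.18 × 10^-105 = 5.29 × 10^82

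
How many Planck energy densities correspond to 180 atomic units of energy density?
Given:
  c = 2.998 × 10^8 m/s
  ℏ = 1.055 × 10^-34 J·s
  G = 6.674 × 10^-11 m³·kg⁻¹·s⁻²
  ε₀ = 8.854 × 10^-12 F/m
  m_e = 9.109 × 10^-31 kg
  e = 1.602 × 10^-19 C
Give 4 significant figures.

atomic unit of energy density: u_au = E_h/a₀³ = m_e⁴e¹⁰/((4πε₀)⁵ℏ⁸) = 2.929 × 10^13 J/m³
Planck energy density: u_P = c⁷/(ℏG²) = 4.632 × 10^113 J/m³
180 × 2.929 × 10^13 / 4.632 × 10^113 = 1.138 × 10^-98

1.138 × 10^-98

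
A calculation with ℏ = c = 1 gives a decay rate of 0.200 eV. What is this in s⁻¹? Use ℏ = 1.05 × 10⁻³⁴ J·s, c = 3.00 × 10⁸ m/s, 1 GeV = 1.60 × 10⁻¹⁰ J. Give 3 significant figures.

3.05 × 10¹⁴ s⁻¹

A rate is [E]/ℏ; divide by ℏ.
1 GeV → 1/ℏ × (1 GeV in J) = 1.52 × 10²⁴ s⁻¹.
Convert the energy scale: 0.200 eV = 2.00 × 10⁻¹⁰ GeV.
Result: 2.00 × 10⁻¹⁰ × 1.52 × 10²⁴ = 3.05 × 10¹⁴ s⁻¹.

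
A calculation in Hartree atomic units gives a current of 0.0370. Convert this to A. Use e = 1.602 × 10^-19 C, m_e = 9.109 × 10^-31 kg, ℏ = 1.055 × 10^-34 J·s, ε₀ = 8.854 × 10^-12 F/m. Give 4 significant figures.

2.446 × 10^-4 A

One atomic unit of electric current: I_au = e E_h/ℏ = m_e e⁵/((4πε₀)²ℏ³) = 6.612 × 10^-3 A.
0.0370 × 6.612 × 10^-3 A = 2.446 × 10^-4 A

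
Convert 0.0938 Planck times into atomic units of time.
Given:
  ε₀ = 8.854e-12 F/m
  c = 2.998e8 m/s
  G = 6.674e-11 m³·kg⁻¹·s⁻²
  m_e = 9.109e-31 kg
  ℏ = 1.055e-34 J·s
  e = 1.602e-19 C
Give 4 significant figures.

2.087e-28

Planck time: t_P = √(ℏG/c⁵) = 5.392e-44 s
atomic unit of time: τ_au = (4πε₀)²ℏ³/(m_e e⁴) = 2.423e-17 s
0.0938 × 5.392e-44 / 2.423e-17 = 2.087e-28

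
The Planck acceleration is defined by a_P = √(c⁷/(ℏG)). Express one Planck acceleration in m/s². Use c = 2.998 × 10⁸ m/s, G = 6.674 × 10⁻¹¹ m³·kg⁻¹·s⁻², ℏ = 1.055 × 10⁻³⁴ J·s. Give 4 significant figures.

5.560 × 10⁵¹ m/s²

a_P = √(c⁷/(ℏG))
  = √(3.092 × 10¹⁰³)
  = 5.560 × 10⁵¹ m/s²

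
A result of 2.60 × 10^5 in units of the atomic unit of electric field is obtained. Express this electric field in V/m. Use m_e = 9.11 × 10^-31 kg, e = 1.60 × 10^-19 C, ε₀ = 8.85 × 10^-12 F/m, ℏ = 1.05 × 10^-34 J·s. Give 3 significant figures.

1.35 × 10^17 V/m

One atomic unit of electric field: E_au = E_h/(e a₀) = m_e²e⁵/((4πε₀)³ℏ⁴) = 5.20 × 10^11 V/m.
2.60 × 10^5 × 5.20 × 10^11 V/m = 1.35 × 10^17 V/m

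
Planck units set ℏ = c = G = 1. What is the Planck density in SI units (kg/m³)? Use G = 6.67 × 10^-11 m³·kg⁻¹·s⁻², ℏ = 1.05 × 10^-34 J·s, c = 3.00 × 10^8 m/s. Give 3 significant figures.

From ℏ = c = G = 1 the density scale is ρ_P = c⁵/(ℏG²).
  = 2.43 × 10^42 / 4.67 × 10^-55
  = 5.20 × 10^96 kg/m³

5.20 × 10^96 kg/m³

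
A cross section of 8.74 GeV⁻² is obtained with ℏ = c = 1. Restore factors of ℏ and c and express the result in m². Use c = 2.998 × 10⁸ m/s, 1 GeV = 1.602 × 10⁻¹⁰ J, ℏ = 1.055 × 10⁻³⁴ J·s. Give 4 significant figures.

Area is [L]² = [E]⁻²·(ℏc)²; restore (ℏc)².
1 GeV⁻² → (ℏc)² × (1 GeV in J)⁻² = 3.898 × 10⁻³² m².
Result: 8.74 × 3.898 × 10⁻³² = 3.407 × 10⁻³¹ m².

3.407 × 10⁻³¹ m²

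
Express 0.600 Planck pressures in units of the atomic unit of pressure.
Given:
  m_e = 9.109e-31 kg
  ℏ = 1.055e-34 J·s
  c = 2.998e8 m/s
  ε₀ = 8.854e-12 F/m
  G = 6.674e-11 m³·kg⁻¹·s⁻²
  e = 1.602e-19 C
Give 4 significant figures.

9.489e99

Planck pressure: p_P = c⁷/(ℏG²) = 4.632e113 Pa
atomic unit of pressure: P_au = E_h/a₀³ = m_e⁴e¹⁰/((4πε₀)⁵ℏ⁸) = 2.929e13 Pa
0.600 × 4.632e113 / 2.929e13 = 9.489e99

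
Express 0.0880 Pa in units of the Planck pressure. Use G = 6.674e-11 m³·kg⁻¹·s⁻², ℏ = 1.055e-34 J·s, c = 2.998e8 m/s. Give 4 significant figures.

1.900e-115

Planck pressure: p_P = c⁷/(ℏG²) = 4.632e113 Pa.
0.0880 / 4.632e113 = 1.900e-115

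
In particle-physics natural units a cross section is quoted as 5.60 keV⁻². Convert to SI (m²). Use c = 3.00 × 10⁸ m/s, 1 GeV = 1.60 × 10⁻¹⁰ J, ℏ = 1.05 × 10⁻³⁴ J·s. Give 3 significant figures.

Area is [L]² = [E]⁻²·(ℏc)²; restore (ℏc)².
1 GeV⁻² → (ℏc)² × (1 GeV in J)⁻² = 3.88 × 10⁻³² m².
Convert the energy scale: 5.60 keV⁻² = 5.60 × 10¹² GeV⁻².
Result: 5.60 × 10¹² × 3.88 × 10⁻³² = 2.17 × 10⁻¹⁹ m².

2.17 × 10⁻¹⁹ m²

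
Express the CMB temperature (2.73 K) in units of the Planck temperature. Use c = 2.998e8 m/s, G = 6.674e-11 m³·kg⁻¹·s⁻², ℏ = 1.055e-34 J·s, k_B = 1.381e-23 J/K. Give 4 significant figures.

Planck temperature: T_P = √(ℏc⁵/G) / k_B = 1.417e32 K.
2.73 / 1.417e32 = 1.927e-32

1.927e-32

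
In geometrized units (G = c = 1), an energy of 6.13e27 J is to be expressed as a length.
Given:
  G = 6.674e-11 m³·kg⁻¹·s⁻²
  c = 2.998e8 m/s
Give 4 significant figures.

5.064e-17 m

Energy → length via G/c⁴.
6.13e27 J × (G/c⁴) = 5.064e-17 m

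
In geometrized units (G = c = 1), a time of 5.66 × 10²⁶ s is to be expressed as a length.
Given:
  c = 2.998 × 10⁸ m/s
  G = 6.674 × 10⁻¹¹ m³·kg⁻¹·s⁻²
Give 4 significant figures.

Time → length via c.
5.66 × 10²⁶ s × (c) = 1.697 × 10³⁵ m

1.697 × 10³⁵ m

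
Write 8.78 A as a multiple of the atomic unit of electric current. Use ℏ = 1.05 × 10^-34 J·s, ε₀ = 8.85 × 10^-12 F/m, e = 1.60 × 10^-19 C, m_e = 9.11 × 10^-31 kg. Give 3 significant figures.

1.32 × 10^3

atomic unit of electric current: I_au = e E_h/ℏ = m_e e⁵/((4πε₀)²ℏ³) = 6.67 × 10^-3 A.
8.78 / 6.67 × 10^-3 = 1.32 × 10^3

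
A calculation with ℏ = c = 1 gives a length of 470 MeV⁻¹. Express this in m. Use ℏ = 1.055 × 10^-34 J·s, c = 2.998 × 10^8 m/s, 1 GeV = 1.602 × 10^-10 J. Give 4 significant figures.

9.279 × 10^-11 m

A length is [E]⁻¹ in ℏ=c=1; restore one factor of ℏc.
1 GeV⁻¹ → ℏc × (1 GeV in J)⁻¹ = 1.974 × 10^-16 m.
Convert the energy scale: 470 MeV⁻¹ = 4.70 × 10^5 GeV⁻¹.
Result: 4.70 × 10^5 × 1.974 × 10^-16 = 9.279 × 10^-11 m.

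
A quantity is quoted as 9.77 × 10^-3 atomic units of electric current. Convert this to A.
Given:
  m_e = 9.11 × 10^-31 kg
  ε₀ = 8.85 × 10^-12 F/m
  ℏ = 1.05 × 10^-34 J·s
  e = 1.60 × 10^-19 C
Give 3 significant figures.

One atomic unit of electric current: I_au = e E_h/ℏ = m_e e⁵/((4πε₀)²ℏ³) = 6.67 × 10^-3 A.
9.77 × 10^-3 × 6.67 × 10^-3 A = 6.52 × 10^-5 A

6.52 × 10^-5 A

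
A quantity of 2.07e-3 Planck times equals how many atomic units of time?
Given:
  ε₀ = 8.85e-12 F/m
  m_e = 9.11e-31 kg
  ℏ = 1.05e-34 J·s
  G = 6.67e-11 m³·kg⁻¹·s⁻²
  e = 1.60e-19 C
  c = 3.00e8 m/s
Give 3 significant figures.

Planck time: t_P = √(ℏG/c⁵) = 5.37e-44 s
atomic unit of time: τ_au = (4πε₀)²ℏ³/(m_e e⁴) = 2.40e-17 s
2.07e-3 × 5.37e-44 / 2.40e-17 = 4.63e-30

4.63e-30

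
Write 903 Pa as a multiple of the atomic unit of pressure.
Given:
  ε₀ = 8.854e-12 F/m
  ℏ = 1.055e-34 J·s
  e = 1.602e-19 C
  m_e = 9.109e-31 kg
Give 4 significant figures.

atomic unit of pressure: P_au = E_h/a₀³ = m_e⁴e¹⁰/((4πε₀)⁵ℏ⁸) = 2.929e13 Pa.
903 / 2.929e13 = 3.083e-11

3.083e-11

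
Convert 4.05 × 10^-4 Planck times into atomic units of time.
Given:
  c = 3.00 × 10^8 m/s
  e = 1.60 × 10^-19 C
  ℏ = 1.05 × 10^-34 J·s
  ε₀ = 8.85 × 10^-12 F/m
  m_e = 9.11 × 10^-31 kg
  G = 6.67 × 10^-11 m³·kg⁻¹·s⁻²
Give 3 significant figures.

Planck time: t_P = √(ℏG/c⁵) = 5.37 × 10^-44 s
atomic unit of time: τ_au = (4πε₀)²ℏ³/(m_e e⁴) = 2.40 × 10^-17 s
4.05 × 10^-4 × 5.37 × 10^-44 / 2.40 × 10^-17 = 9.07 × 10^-31

9.07 × 10^-31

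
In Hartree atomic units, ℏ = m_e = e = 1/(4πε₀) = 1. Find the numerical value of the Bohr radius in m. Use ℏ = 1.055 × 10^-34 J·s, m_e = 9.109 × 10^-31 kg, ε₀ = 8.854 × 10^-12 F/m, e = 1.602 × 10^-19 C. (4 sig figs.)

5.297 × 10^-11 m

Dimensional analysis gives a₀ = 4πε₀ℏ²/(m_e e²).
  = 1.238 × 10^-78 / 2.338 × 10^-68
  = 5.297 × 10^-11 m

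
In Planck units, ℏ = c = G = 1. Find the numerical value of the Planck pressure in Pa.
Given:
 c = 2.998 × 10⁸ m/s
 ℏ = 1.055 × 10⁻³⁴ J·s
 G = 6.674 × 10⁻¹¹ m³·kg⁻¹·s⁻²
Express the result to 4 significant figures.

The unique combination of the constants set to 1 with dimensions of pressure is p_P = c⁷/(ℏG²).
  = 2.177 × 10⁵⁹ / 4.699 × 10⁻⁵⁵
  = 4.632 × 10¹¹³ Pa

4.632 × 10¹¹³ Pa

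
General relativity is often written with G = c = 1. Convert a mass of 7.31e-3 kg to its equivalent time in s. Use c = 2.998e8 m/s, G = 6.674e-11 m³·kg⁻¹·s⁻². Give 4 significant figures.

Mass → time via G/c³.
7.31e-3 kg × (G/c³) = 1.811e-38 s

1.811e-38 s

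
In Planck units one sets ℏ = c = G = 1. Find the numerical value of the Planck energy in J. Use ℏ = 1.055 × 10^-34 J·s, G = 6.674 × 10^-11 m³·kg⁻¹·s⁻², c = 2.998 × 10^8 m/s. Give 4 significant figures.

E_P = √(ℏc⁵/G)
  = √(3.828 × 10^18)
  = 1.957 × 10^9 J

1.957 × 10^9 J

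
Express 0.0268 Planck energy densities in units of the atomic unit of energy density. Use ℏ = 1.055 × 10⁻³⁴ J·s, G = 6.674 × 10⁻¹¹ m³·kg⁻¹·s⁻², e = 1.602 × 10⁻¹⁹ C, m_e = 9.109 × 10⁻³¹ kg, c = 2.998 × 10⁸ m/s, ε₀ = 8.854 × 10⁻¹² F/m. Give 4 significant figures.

Planck energy density: u_P = c⁷/(ℏG²) = 4.632 × 10¹¹³ J/m³
atomic unit of energy density: u_au = E_h/a₀³ = m_e⁴e¹⁰/((4πε₀)⁵ℏ⁸) = 2.929 × 10¹³ J/m³
0.0268 × 4.632 × 10¹¹³ / 2.929 × 10¹³ = 4.238 × 10⁹⁸

4.238 × 10⁹⁸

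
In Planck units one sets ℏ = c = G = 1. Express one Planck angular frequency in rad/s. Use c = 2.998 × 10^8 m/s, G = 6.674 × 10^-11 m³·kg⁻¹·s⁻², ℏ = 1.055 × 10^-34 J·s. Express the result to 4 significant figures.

ω_P = √(c⁵/(ℏG))
  = √(3.440 × 10^86)
  = 1.855 × 10^43 rad/s

1.855 × 10^43 rad/s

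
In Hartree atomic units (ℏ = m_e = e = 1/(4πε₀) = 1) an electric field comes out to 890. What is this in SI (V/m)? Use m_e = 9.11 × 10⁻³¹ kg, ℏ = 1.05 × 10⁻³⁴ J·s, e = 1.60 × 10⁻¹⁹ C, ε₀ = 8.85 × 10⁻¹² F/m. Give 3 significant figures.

One atomic unit of electric field: E_au = E_h/(e a₀) = m_e²e⁵/((4πε₀)³ℏ⁴) = 5.20 × 10¹¹ V/m.
890 × 5.20 × 10¹¹ V/m = 4.63 × 10¹⁴ V/m

4.63 × 10¹⁴ V/m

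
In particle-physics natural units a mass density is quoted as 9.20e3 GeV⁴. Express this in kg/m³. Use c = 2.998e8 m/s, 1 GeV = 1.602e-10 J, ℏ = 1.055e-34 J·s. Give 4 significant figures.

Mass density is [E]/(c²[L]³) = [E]⁴/(ℏ³c⁵).
1 GeV⁴ → 1/(ℏ³c⁵) × (1 GeV in J)⁴ = 2.316e20 kg/m³.
Result: 9.20e3 × 2.316e20 = 2.131e24 kg/m³.

2.131e24 kg/m³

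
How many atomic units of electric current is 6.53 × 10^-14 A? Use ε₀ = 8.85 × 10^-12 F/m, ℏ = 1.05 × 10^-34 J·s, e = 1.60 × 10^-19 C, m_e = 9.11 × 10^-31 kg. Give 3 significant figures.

atomic unit of electric current: I_au = e E_h/ℏ = m_e e⁵/((4πε₀)²ℏ³) = 6.67 × 10^-3 A.
6.53 × 10^-14 / 6.67 × 10^-3 = 9.79 × 10^-12

9.79 × 10^-12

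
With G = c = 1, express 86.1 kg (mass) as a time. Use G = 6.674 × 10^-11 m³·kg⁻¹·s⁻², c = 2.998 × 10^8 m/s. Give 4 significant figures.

Mass → time via G/c³.
86.1 kg × (G/c³) = 2.133 × 10^-34 s

2.133 × 10^-34 s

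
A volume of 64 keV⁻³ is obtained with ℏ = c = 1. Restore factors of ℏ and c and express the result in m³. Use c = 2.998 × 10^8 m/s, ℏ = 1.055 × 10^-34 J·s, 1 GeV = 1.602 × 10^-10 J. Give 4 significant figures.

4.925 × 10^-28 m³

Volume is [L]³ = [E]⁻³·(ℏc)³.
1 GeV⁻³ → (ℏc)³ × (1 GeV in J)⁻³ = 7.696 × 10^-48 m³.
Convert the energy scale: 64 keV⁻³ = 6.40 × 10^19 GeV⁻³.
Result: 6.40 × 10^19 × 7.696 × 10^-48 = 4.925 × 10^-28 m³.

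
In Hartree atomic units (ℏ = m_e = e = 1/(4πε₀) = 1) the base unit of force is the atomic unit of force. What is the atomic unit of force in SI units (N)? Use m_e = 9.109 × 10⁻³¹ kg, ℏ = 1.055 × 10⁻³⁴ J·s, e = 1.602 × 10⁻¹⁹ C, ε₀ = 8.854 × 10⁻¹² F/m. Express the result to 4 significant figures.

8.220 × 10⁻⁸ N

F_au = E_h/a₀ = m_e²e⁶/((4πε₀)³ℏ⁴)
E_h = 4.354 × 10⁻¹⁸ J
a₀ = 5.297 × 10⁻¹¹ m
E_h/a₀ = 8.220 × 10⁻⁸ N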